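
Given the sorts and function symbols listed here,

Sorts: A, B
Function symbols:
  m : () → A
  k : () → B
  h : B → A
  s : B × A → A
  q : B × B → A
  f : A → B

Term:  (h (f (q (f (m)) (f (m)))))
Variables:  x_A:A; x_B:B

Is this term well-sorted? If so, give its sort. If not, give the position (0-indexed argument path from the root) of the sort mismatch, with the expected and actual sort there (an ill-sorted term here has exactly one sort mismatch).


well-sorted; sort = A

        (m) : A
      (f (m)) : B
        (m) : A
      (f (m)) : B
    (q (f (m)) (f (m))) : A
  (f (q (f (m)) (f (m)))) : B
(h (f (q (f (m)) (f (m))))) : A


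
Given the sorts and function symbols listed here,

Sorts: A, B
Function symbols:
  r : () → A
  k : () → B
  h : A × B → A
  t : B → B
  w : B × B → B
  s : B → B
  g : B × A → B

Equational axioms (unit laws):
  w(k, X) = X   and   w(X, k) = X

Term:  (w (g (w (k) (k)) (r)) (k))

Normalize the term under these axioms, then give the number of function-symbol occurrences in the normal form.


1. (w (g (w (k) (k)) (r)) (k))  →  (g (w (k) (k)) (r))
2. (g (w (k) (k)) (r))  →  (g (k) (r))
normal form: (g (k) (r))

size = 3


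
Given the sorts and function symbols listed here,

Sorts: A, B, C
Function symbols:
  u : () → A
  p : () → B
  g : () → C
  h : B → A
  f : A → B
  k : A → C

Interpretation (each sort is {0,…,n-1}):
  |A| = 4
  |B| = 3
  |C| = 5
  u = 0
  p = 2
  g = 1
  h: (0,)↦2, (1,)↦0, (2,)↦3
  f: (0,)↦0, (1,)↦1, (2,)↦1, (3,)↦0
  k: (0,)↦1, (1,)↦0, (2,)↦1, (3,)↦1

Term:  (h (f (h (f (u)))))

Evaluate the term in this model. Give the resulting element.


value = 0

  u = 0
  (f (u)) = f(0,) = 0
  (h (f (u))) = h(0,) = 2
  (f (h (f (u)))) = f(2,) = 1
  (h (f (h (f (u))))) = h(1,) = 0


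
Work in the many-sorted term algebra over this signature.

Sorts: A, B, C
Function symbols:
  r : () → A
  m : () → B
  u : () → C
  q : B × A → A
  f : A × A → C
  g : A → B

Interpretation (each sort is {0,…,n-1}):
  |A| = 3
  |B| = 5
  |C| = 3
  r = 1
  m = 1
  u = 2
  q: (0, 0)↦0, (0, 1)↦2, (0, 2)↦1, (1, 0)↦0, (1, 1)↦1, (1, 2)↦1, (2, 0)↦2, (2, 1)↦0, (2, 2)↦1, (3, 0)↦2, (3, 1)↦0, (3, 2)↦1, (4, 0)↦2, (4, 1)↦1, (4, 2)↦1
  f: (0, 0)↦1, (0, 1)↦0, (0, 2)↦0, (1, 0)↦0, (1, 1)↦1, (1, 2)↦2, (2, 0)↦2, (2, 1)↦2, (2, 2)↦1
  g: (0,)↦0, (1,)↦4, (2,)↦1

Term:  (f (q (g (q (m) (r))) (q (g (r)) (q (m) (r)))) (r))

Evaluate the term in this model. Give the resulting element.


  m = 1
  r = 1
  (q (m) (r)) = q(1, 1) = 1
  (g (q (m) (r))) = g(1,) = 4
  r = 1
  (g (r)) = g(1,) = 4
  m = 1
  r = 1
  (q (m) (r)) = q(1, 1) = 1
  (q (g (r)) (q (m) (r))) = q(4, 1) = 1
  (q (g (q (m) (r))) (q (g (r)) (q (m) (r)))) = q(4, 1) = 1
  r = 1
  (f (q (g (q (m) (r))) (q (g (r)) (q (m) (r)))) (r)) = f(1, 1) = 1

value = 1


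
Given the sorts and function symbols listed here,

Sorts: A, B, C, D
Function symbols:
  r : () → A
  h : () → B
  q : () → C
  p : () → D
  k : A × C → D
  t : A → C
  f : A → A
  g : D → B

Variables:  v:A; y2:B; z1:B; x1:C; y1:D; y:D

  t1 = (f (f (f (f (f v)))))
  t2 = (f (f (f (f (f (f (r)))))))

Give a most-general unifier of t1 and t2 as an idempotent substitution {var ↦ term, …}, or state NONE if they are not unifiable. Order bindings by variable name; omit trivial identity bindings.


{v ↦ (f (r))}


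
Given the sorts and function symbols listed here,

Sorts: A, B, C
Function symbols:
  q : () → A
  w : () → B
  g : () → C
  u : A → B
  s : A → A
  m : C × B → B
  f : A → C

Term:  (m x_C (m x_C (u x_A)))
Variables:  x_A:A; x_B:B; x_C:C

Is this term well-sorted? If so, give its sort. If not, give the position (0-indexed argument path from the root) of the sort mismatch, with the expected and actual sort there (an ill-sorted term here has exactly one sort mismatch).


  x_C : C
    x_C : C
      x_A : A
    (u x_A) : B
  (m x_C (u x_A)) : B
(m x_C (m x_C (u x_A))) : B

well-sorted; sort = B


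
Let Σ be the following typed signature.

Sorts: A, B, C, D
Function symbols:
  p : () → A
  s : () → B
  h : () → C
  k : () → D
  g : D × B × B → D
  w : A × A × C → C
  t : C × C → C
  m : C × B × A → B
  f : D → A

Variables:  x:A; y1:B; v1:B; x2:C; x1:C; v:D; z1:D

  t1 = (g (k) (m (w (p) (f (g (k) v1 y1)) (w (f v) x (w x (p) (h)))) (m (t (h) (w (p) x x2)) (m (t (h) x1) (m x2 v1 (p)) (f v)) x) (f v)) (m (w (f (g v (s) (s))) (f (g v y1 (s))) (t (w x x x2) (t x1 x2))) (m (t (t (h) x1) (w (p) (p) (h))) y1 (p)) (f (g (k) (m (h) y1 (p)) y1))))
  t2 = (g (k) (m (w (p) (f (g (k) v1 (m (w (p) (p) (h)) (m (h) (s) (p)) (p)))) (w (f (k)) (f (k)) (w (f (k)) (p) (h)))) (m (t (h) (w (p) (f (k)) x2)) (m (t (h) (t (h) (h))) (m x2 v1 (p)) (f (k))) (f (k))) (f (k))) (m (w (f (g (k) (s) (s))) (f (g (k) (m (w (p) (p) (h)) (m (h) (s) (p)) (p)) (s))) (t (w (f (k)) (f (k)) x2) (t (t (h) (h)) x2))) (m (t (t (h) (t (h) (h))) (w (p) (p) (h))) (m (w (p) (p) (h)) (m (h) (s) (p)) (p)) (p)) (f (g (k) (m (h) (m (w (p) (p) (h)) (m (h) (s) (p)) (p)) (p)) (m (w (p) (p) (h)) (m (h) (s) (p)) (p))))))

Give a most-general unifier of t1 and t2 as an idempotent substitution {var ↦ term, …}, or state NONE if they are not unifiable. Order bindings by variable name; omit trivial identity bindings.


{v ↦ (k), x ↦ (f (k)), x1 ↦ (t (h) (h)), y1 ↦ (m (w (p) (p) (h)) (m (h) (s) (p)) (p))}


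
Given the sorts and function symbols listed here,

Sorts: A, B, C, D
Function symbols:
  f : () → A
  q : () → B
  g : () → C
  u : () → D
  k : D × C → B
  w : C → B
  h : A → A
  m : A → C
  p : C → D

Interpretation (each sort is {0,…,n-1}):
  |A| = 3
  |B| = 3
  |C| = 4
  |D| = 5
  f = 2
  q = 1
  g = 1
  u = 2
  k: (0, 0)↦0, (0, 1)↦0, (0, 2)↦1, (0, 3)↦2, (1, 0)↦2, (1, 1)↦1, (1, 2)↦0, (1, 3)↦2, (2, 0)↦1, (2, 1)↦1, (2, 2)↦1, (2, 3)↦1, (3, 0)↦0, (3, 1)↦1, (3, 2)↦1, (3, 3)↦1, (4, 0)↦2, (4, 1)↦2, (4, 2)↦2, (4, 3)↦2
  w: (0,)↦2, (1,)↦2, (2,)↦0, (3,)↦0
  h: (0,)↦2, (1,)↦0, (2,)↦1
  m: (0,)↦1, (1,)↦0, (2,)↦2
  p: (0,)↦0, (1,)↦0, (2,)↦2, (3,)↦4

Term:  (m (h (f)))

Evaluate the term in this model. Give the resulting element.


  f = 2
  (h (f)) = h(2,) = 1
  (m (h (f))) = m(1,) = 0

value = 0


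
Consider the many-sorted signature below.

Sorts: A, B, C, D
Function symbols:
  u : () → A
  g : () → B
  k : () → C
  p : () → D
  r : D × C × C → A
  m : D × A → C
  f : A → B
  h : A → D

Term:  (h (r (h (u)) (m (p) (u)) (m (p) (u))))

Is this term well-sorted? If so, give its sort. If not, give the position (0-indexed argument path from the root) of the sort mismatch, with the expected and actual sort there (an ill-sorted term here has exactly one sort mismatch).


      (u) : A
    (h (u)) : D
      (p) : D
      (u) : A
    (m (p) (u)) : C
      (p) : D
      (u) : A
    (m (p) (u)) : C
  (r (h (u)) (m (p) (u)) (m (p) (u))) : A
(h (r (h (u)) (m (p) (u)) (m (p) (u)))) : D

well-sorted; sort = D


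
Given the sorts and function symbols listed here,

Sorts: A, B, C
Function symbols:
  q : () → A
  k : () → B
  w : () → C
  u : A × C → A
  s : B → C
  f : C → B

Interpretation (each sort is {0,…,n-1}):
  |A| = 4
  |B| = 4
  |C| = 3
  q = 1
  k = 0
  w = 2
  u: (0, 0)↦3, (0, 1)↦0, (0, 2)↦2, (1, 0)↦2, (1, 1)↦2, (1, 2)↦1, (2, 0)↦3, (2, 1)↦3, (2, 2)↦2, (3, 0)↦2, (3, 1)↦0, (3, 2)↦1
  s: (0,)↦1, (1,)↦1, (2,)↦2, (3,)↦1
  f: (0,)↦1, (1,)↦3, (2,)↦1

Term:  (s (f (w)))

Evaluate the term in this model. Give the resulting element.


value = 1

  w = 2
  (f (w)) = f(2,) = 1
  (s (f (w))) = s(1,) = 1


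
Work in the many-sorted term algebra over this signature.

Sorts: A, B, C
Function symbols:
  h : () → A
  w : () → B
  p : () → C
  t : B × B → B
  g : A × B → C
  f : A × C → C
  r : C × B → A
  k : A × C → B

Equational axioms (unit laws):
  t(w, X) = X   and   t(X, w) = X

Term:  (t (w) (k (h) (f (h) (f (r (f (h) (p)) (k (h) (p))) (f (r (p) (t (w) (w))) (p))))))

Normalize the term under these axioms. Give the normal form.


normal form = (k (h) (f (h) (f (r (f (h) (p)) (k (h) (p))) (f (r (p) (w)) (p)))))

1. (t (w) (k (h) (f (h) (f (r (f (h) (p)) (k (h) (p))) (f (r (p) (t (w) (w))) (p))))))  →  (k (h) (f (h) (f (r (f (h) (p)) (k (h) (p))) (f (r (p) (t (w) (w))) (p)))))
2. (k (h) (f (h) (f (r (f (h) (p)) (k (h) (p))) (f (r (p) (t (w) (w))) (p)))))  →  (k (h) (f (h) (f (r (f (h) (p)) (k (h) (p))) (f (r (p) (w)) (p)))))


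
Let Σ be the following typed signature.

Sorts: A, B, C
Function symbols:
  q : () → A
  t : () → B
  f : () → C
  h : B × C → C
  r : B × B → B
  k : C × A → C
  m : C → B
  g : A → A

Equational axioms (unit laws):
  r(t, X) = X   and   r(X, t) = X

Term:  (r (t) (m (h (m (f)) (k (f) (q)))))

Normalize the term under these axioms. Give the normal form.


1. (r (t) (m (h (m (f)) (k (f) (q)))))  →  (m (h (m (f)) (k (f) (q))))

normal form = (m (h (m (f)) (k (f) (q))))


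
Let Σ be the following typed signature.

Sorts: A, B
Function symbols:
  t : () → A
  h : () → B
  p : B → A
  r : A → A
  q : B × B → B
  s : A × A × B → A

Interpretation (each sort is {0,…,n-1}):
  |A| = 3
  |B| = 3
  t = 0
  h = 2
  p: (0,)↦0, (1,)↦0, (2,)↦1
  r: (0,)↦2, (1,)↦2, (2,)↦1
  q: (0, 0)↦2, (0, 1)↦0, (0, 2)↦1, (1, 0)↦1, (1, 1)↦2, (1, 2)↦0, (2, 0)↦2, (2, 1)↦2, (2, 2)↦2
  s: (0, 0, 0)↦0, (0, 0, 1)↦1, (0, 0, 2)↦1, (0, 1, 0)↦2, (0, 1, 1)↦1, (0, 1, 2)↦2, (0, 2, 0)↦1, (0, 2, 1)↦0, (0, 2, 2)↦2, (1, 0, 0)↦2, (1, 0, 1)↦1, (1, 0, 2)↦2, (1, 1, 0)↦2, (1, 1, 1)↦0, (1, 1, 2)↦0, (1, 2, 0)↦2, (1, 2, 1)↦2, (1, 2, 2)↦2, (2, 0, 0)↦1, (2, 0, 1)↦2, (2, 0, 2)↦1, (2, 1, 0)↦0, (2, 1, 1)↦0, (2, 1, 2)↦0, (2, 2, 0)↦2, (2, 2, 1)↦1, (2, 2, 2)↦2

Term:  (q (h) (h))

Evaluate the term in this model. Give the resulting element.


value = 2

  h = 2
  h = 2
  (q (h) (h)) = q(2, 2) = 2


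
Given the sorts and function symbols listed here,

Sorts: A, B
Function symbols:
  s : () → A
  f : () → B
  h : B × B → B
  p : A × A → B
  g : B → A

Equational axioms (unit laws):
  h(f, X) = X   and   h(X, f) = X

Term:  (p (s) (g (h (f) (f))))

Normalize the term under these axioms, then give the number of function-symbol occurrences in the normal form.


1. (p (s) (g (h (f) (f))))  →  (p (s) (g (f)))
normal form: (p (s) (g (f)))

size = 4


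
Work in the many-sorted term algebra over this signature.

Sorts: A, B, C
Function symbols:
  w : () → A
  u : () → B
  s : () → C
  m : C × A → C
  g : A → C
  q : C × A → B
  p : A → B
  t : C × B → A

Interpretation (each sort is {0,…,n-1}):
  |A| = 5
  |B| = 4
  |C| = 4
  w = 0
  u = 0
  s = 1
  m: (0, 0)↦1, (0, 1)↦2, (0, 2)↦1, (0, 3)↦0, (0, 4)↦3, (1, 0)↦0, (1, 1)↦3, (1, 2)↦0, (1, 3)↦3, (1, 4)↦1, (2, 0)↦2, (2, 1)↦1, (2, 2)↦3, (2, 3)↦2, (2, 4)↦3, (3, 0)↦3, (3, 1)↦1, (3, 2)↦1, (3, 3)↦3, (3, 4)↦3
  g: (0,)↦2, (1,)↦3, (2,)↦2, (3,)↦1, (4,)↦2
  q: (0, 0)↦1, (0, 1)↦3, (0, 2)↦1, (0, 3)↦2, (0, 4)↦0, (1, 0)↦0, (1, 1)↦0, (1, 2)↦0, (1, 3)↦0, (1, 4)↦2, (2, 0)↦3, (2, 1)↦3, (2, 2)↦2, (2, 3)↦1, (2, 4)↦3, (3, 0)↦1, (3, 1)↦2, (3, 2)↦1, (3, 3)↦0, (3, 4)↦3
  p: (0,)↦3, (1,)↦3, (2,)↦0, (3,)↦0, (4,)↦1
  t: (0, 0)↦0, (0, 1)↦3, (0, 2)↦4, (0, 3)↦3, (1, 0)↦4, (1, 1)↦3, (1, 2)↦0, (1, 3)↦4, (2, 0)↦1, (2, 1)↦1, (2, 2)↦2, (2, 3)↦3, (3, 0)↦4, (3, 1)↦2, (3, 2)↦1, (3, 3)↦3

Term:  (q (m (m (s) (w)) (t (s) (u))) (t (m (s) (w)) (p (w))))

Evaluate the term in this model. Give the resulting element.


  s = 1
  w = 0
  (m (s) (w)) = m(1, 0) = 0
  s = 1
  u = 0
  (t (s) (u)) = t(1, 0) = 4
  (m (m (s) (w)) (t (s) (u))) = m(0, 4) = 3
  s = 1
  w = 0
  (m (s) (w)) = m(1, 0) = 0
  w = 0
  (p (w)) = p(0,) = 3
  (t (m (s) (w)) (p (w))) = t(0, 3) = 3
  (q (m (m (s) (w)) (t (s) (u))) (t (m (s) (w)) (p (w)))) = q(3, 3) = 0

value = 0


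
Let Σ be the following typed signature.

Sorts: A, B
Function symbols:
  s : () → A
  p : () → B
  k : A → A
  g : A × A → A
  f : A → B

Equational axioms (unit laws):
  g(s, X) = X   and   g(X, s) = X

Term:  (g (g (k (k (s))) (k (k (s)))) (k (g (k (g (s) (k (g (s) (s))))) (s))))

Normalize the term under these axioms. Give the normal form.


1. (g (g (k (k (s))) (k (k (s)))) (k (g (k (g (s) (k (g (s) (s))))) (s))))  →  (g (g (k (k (s))) (k (k (s)))) (k (k (g (s) (k (g (s) (s)))))))
2. (g (g (k (k (s))) (k (k (s)))) (k (k (g (s) (k (g (s) (s)))))))  →  (g (g (k (k (s))) (k (k (s)))) (k (k (k (g (s) (s))))))
3. (g (g (k (k (s))) (k (k (s)))) (k (k (k (g (s) (s))))))  →  (g (g (k (k (s))) (k (k (s)))) (k (k (k (s)))))

normal form = (g (g (k (k (s))) (k (k (s)))) (k (k (k (s)))))


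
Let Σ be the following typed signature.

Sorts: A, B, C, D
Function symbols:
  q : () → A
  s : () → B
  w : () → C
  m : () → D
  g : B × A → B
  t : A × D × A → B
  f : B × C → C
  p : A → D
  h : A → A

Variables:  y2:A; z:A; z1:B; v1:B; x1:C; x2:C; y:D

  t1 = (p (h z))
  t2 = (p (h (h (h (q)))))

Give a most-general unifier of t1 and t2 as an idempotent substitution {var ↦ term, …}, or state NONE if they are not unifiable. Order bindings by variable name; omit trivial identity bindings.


{z ↦ (h (h (q)))}


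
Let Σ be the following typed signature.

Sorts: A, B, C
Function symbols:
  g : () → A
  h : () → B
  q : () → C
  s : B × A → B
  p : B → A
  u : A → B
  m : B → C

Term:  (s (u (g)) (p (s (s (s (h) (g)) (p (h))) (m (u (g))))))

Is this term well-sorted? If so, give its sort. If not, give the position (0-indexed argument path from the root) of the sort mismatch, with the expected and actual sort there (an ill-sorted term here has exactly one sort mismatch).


    (g) : A
  (u (g)) : B
          (h) : B
          (g) : A
        (s (h) (g)) : B
          (h) : B
        (p (h)) : A
      (s (s (h) (g)) (p (h))) : B
          (g) : A
        (u (g)) : B
      (m (u (g))) : C
    (s (s (s (h) (g)) (p (h))) (m (u (g)))) : ✗ arg 1 at [1, 0, 1] has sort C, expected A

ill-sorted at position [1, 0, 1]: expected A, got C


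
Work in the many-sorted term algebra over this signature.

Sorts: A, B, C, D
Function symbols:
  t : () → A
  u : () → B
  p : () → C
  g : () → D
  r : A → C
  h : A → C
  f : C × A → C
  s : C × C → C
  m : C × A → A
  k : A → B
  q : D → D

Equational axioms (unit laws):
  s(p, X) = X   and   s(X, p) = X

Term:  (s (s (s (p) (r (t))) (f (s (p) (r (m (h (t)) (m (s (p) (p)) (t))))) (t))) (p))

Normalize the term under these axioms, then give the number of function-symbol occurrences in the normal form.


size = 12

1. (s (s (s (p) (r (t))) (f (s (p) (r (m (h (t)) (m (s (p) (p)) (t))))) (t))) (p))  →  (s (s (p) (r (t))) (f (s (p) (r (m (h (t)) (m (s (p) (p)) (t))))) (t)))
2. (s (s (p) (r (t))) (f (s (p) (r (m (h (t)) (m (s (p) (p)) (t))))) (t)))  →  (s (r (t)) (f (s (p) (r (m (h (t)) (m (s (p) (p)) (t))))) (t)))
3. (s (r (t)) (f (s (p) (r (m (h (t)) (m (s (p) (p)) (t))))) (t)))  →  (s (r (t)) (f (r (m (h (t)) (m (s (p) (p)) (t)))) (t)))
4. (s (r (t)) (f (r (m (h (t)) (m (s (p) (p)) (t)))) (t)))  →  (s (r (t)) (f (r (m (h (t)) (m (p) (t)))) (t)))
normal form: (s (r (t)) (f (r (m (h (t)) (m (p) (t)))) (t)))


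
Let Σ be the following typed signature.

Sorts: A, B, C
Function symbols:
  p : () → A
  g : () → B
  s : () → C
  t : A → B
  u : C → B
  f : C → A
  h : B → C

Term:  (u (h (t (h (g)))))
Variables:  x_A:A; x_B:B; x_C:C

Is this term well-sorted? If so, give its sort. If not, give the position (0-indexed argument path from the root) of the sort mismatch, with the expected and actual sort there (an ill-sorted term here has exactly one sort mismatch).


ill-sorted at position [0, 0, 0]: expected A, got C

        (g) : B
      (h (g)) : C
    (t (h (g))) : ✗ arg 0 at [0, 0, 0] has sort C, expected A


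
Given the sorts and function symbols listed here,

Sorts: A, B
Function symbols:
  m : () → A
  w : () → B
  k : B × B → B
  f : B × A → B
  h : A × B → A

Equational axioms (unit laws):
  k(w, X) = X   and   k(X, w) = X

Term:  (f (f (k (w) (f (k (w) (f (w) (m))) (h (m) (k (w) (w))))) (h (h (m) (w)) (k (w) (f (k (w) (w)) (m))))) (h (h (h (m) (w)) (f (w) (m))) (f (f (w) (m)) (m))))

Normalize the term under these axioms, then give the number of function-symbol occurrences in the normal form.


size = 29

1. (f (f (k (w) (f (k (w) (f (w) (m))) (h (m) (k (w) (w))))) (h (h (m) (w)) (k (w) (f (k (w) (w)) (m))))) (h (h (h (m) (w)) (f (w) (m))) (f (f (w) (m)) (m))))  →  (f (f (f (k (w) (f (w) (m))) (h (m) (k (w) (w)))) (h (h (m) (w)) (k (w) (f (k (w) (w)) (m))))) (h (h (h (m) (w)) (f (w) (m))) (f (f (w) (m)) (m))))
2. (f (f (f (k (w) (f (w) (m))) (h (m) (k (w) (w)))) (h (h (m) (w)) (k (w) (f (k (w) (w)) (m))))) (h (h (h (m) (w)) (f (w) (m))) (f (f (w) (m)) (m))))  →  (f (f (f (f (w) (m)) (h (m) (k (w) (w)))) (h (h (m) (w)) (k (w) (f (k (w) (w)) (m))))) (h (h (h (m) (w)) (f (w) (m))) (f (f (w) (m)) (m))))
3. (f (f (f (f (w) (m)) (h (m) (k (w) (w)))) (h (h (m) (w)) (k (w) (f (k (w) (w)) (m))))) (h (h (h (m) (w)) (f (w) (m))) (f (f (w) (m)) (m))))  →  (f (f (f (f (w) (m)) (h (m) (w))) (h (h (m) (w)) (k (w) (f (k (w) (w)) (m))))) (h (h (h (m) (w)) (f (w) (m))) (f (f (w) (m)) (m))))
4. (f (f (f (f (w) (m)) (h (m) (w))) (h (h (m) (w)) (k (w) (f (k (w) (w)) (m))))) (h (h (h (m) (w)) (f (w) (m))) (f (f (w) (m)) (m))))  →  (f (f (f (f (w) (m)) (h (m) (w))) (h (h (m) (w)) (f (k (w) (w)) (m)))) (h (h (h (m) (w)) (f (w) (m))) (f (f (w) (m)) (m))))
5. (f (f (f (f (w) (m)) (h (m) (w))) (h (h (m) (w)) (f (k (w) (w)) (m)))) (h (h (h (m) (w)) (f (w) (m))) (f (f (w) (m)) (m))))  →  (f (f (f (f (w) (m)) (h (m) (w))) (h (h (m) (w)) (f (w) (m)))) (h (h (h (m) (w)) (f (w) (m))) (f (f (w) (m)) (m))))
normal form: (f (f (f (f (w) (m)) (h (m) (w))) (h (h (m) (w)) (f (w) (m)))) (h (h (h (m) (w)) (f (w) (m))) (f (f (w) (m)) (m))))


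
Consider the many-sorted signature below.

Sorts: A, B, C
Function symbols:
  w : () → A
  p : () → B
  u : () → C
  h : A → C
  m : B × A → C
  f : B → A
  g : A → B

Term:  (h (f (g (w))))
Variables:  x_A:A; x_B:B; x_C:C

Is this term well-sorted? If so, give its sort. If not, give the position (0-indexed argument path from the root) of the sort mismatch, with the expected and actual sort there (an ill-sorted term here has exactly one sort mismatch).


well-sorted; sort = C

      (w) : A
    (g (w)) : B
  (f (g (w))) : A
(h (f (g (w)))) : C


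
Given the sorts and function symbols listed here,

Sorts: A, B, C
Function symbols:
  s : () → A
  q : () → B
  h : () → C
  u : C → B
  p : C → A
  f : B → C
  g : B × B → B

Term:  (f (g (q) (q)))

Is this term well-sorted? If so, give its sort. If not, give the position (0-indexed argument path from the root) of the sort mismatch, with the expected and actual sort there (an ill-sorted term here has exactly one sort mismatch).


well-sorted; sort = C

    (q) : B
    (q) : B
  (g (q) (q)) : B
(f (g (q) (q))) : C


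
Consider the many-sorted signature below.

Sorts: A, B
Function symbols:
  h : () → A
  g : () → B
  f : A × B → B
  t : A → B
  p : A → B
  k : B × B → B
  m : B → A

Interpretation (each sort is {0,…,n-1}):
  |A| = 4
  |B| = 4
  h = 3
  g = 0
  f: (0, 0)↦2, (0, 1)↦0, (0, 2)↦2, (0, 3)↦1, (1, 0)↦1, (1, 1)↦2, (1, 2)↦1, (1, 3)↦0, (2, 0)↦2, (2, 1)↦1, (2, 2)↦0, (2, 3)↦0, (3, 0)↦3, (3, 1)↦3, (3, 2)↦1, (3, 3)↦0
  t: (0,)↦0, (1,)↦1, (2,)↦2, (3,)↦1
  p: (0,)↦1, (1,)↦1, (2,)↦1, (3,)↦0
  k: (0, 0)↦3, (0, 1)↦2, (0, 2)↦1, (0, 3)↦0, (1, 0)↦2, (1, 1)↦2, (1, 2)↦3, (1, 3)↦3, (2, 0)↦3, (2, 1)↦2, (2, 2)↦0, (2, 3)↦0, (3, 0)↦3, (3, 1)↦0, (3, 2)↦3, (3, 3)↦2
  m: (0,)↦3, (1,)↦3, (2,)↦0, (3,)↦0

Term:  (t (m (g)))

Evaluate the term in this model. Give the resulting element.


value = 1

  g = 0
  (m (g)) = m(0,) = 3
  (t (m (g))) = t(3,) = 1


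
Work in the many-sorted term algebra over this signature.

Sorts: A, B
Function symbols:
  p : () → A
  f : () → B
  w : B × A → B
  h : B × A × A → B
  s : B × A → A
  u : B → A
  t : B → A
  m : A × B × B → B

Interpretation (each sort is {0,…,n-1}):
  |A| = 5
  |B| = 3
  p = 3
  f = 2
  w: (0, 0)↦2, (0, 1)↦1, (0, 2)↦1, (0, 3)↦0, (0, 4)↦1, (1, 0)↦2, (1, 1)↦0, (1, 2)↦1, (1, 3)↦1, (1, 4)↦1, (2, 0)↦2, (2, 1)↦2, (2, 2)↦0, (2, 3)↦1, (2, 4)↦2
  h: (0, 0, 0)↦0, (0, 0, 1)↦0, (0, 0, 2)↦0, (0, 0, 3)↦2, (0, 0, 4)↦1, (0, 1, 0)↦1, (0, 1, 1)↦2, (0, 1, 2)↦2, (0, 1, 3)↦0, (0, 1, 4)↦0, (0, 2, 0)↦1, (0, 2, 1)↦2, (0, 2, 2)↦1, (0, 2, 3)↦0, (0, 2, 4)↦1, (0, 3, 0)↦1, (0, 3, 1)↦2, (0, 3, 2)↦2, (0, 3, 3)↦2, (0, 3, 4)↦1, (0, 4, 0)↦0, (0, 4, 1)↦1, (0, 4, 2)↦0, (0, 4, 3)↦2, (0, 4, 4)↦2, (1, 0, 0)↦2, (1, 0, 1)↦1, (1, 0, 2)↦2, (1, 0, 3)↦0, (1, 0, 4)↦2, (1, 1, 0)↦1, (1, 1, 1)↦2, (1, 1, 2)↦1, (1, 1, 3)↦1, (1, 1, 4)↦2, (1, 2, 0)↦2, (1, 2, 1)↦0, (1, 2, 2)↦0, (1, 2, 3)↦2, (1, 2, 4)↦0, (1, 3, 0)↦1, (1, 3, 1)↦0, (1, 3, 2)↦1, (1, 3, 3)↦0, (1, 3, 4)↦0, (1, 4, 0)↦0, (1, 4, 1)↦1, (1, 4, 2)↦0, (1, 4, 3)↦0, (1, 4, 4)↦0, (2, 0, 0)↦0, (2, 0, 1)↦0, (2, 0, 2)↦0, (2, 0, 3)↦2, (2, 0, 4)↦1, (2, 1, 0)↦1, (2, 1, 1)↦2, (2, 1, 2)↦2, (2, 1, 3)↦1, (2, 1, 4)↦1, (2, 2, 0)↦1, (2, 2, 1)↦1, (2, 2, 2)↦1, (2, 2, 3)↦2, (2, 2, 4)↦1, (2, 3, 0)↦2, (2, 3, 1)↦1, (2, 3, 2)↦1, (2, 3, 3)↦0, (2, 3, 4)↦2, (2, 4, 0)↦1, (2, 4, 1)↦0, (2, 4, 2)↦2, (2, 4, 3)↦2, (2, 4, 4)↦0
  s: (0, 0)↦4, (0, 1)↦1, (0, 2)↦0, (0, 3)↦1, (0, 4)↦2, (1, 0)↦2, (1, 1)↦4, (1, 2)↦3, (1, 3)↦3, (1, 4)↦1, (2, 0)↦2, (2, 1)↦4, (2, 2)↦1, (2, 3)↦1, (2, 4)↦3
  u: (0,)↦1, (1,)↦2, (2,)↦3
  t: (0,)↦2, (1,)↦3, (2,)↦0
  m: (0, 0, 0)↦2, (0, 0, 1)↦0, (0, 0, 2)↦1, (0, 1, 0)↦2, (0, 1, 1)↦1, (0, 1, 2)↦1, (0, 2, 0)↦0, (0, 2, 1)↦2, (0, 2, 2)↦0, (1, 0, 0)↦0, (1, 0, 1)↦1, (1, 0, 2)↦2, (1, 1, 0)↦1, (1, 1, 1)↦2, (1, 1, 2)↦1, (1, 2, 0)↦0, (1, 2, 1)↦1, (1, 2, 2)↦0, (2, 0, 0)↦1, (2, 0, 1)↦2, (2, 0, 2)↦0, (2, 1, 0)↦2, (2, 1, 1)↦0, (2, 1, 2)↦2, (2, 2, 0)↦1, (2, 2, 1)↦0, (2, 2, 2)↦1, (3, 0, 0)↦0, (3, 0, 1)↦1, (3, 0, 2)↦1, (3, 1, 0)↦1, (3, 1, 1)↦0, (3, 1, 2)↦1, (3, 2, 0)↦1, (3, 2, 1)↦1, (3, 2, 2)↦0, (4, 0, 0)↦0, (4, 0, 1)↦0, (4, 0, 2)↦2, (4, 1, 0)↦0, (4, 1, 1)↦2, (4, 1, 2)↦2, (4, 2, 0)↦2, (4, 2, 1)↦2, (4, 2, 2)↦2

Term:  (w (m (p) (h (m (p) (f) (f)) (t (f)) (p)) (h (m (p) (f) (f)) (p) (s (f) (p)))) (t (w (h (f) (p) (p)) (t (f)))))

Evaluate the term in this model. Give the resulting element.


value = 2

  p = 3
  p = 3
  f = 2
  f = 2
  (m (p) (f) (f)) = m(3, 2, 2) = 0
  f = 2
  (t (f)) = t(2,) = 0
  p = 3
  (h (m (p) (f) (f)) (t (f)) (p)) = h(0, 0, 3) = 2
  p = 3
  f = 2
  f = 2
  (m (p) (f) (f)) = m(3, 2, 2) = 0
  p = 3
  f = 2
  p = 3
  (s (f) (p)) = s(2, 3) = 1
  (h (m (p) (f) (f)) (p) (s (f) (p))) = h(0, 3, 1) = 2
  (m (p) (h (m (p) (f) (f)) (t (f)) (p)) (h (m (p) (f) (f)) (p) (s (f) (p)))) = m(3, 2, 2) = 0
  f = 2
  p = 3
  p = 3
  (h (f) (p) (p)) = h(2, 3, 3) = 0
  f = 2
  (t (f)) = t(2,) = 0
  (w (h (f) (p) (p)) (t (f))) = w(0, 0) = 2
  (t (w (h (f) (p) (p)) (t (f)))) = t(2,) = 0
  (w (m (p) (h (m (p) (f) (f)) (t (f)) (p)) (h (m (p) (f) (f)) (p) (s (f) (p)))) (t (w (h (f) (p) (p)) (t (f))))) = w(0, 0) = 2


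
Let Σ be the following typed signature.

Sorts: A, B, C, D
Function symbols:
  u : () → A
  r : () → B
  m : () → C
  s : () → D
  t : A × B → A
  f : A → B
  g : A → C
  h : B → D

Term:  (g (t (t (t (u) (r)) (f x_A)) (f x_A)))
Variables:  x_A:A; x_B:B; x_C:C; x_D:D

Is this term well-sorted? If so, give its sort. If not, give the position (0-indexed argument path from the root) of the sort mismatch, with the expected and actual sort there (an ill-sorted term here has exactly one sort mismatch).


well-sorted; sort = C

        (u) : A
        (r) : B
      (t (u) (r)) : A
        x_A : A
      (f x_A) : B
    (t (t (u) (r)) (f x_A)) : A
      x_A : A
    (f x_A) : B
  (t (t (t (u) (r)) (f x_A)) (f x_A)) : A
(g (t (t (t (u) (r)) (f x_A)) (f x_A))) : C


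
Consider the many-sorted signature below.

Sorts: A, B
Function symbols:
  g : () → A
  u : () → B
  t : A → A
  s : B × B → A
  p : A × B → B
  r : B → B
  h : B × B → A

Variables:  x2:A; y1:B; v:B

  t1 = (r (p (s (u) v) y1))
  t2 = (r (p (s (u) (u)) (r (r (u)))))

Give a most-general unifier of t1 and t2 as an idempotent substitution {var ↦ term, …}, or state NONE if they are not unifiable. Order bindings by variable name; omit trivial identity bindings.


{v ↦ (u), y1 ↦ (r (r (u)))}


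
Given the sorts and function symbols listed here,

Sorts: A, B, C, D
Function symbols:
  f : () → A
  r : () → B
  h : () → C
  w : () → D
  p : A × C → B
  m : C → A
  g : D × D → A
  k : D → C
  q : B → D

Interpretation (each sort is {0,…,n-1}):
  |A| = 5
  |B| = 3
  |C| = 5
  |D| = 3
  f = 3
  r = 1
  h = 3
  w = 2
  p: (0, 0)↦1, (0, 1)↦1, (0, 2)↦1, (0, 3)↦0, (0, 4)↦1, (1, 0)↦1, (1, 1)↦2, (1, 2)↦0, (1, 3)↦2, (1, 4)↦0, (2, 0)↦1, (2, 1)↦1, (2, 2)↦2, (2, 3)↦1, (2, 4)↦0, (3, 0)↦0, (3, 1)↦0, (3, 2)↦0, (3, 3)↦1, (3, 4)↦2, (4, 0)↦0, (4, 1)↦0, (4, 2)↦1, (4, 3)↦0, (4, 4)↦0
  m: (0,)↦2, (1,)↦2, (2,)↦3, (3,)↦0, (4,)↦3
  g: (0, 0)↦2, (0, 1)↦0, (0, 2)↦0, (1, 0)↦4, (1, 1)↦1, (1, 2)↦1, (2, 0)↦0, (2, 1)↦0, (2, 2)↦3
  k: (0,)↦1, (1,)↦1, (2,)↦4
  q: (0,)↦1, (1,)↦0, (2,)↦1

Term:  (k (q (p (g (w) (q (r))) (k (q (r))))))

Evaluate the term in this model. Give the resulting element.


value = 1

  w = 2
  r = 1
  (q (r)) = q(1,) = 0
  (g (w) (q (r))) = g(2, 0) = 0
  r = 1
  (q (r)) = q(1,) = 0
  (k (q (r))) = k(0,) = 1
  (p (g (w) (q (r))) (k (q (r)))) = p(0, 1) = 1
  (q (p (g (w) (q (r))) (k (q (r))))) = q(1,) = 0
  (k (q (p (g (w) (q (r))) (k (q (r)))))) = k(0,) = 1


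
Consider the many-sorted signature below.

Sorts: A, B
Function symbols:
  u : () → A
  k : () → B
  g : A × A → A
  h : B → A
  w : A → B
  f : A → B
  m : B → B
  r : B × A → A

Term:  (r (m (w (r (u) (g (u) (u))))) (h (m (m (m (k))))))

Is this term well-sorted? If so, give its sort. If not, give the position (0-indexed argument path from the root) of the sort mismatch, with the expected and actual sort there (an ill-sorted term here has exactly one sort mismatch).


        (u) : A
          (u) : A
          (u) : A
        (g (u) (u)) : A
      (r (u) (g (u) (u))) : ✗ arg 0 at [0, 0, 0, 0] has sort A, expected B
          (k) : B
        (m (k)) : B
      (m (m (k))) : B
    (m (m (m (k)))) : B
  (h (m (m (m (k))))) : A

ill-sorted at position [0, 0, 0, 0]: expected B, got A


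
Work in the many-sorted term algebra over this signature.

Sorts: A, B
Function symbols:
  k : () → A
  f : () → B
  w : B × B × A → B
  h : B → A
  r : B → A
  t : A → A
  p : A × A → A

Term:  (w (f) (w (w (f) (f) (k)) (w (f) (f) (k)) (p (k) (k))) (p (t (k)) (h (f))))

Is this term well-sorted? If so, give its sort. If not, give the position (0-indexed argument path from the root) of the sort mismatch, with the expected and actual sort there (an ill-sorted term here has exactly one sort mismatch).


well-sorted; sort = B

  (f) : B
      (f) : B
      (f) : B
      (k) : A
    (w (f) (f) (k)) : B
      (f) : B
      (f) : B
      (k) : A
    (w (f) (f) (k)) : B
      (k) : A
      (k) : A
    (p (k) (k)) : A
  (w (w (f) (f) (k)) (w (f) (f) (k)) (p (k) (k))) : B
      (k) : A
    (t (k)) : A
      (f) : B
    (h (f)) : A
  (p (t (k)) (h (f))) : A
(w (f) (w (w (f) (f) (k)) (w (f) (f) (k)) (p (k) (k))) (p (t (k)) (h (f)))) : B


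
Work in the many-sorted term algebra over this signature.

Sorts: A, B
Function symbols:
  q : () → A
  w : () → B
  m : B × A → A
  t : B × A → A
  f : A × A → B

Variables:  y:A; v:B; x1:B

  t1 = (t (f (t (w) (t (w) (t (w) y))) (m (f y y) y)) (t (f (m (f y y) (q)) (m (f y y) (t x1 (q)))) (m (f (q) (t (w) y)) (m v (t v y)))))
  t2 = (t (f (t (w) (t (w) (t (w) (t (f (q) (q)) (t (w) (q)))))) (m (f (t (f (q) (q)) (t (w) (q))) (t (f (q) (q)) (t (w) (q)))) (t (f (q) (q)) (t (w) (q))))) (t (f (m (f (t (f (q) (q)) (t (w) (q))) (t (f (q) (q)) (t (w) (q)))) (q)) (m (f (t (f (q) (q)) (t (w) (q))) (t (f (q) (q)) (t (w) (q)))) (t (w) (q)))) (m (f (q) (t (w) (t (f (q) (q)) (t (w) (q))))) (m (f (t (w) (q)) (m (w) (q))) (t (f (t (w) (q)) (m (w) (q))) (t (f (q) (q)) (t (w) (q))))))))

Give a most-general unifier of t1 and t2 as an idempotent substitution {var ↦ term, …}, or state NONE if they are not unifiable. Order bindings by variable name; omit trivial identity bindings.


{v ↦ (f (t (w) (q)) (m (w) (q))), x1 ↦ (w), y ↦ (t (f (q) (q)) (t (w) (q)))}


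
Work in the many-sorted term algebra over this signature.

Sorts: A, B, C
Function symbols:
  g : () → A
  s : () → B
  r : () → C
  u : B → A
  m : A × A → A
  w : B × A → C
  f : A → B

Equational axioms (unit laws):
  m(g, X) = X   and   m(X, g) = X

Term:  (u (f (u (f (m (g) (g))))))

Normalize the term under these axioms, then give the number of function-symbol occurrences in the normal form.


1. (u (f (u (f (m (g) (g))))))  →  (u (f (u (f (g)))))
normal form: (u (f (u (f (g)))))

size = 5


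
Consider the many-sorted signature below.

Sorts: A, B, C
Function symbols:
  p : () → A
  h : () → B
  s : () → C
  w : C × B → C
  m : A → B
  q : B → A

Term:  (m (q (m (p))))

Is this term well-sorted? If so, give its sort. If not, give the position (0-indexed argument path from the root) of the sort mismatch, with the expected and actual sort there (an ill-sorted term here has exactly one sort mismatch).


      (p) : A
    (m (p)) : B
  (q (m (p))) : A
(m (q (m (p)))) : B

well-sorted; sort = B


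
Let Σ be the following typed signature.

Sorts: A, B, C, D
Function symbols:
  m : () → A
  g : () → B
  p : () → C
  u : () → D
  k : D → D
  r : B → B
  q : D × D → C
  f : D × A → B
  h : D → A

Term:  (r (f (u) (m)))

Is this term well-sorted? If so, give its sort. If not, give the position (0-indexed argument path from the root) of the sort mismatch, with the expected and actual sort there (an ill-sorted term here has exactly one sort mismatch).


well-sorted; sort = B

    (u) : D
    (m) : A
  (f (u) (m)) : B
(r (f (u) (m))) : B


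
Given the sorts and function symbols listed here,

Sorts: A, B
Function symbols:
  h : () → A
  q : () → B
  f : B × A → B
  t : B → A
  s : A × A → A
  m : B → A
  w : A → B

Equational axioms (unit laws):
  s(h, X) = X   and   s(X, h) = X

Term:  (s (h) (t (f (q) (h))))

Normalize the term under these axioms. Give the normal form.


1. (s (h) (t (f (q) (h))))  →  (t (f (q) (h)))

normal form = (t (f (q) (h)))


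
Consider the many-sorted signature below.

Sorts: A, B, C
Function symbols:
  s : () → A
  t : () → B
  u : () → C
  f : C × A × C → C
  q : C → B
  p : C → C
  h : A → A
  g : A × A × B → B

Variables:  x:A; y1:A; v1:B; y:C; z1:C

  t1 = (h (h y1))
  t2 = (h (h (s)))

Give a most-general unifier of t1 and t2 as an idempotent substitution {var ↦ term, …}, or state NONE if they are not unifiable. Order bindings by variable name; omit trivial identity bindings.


{y1 ↦ (s)}


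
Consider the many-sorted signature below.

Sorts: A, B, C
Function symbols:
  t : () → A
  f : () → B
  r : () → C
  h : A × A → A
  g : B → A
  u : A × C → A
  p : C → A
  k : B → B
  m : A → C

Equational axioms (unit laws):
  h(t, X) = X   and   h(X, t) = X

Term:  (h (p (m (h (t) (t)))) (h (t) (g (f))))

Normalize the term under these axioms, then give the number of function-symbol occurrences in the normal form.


1. (h (p (m (h (t) (t)))) (h (t) (g (f))))  →  (h (p (m (t))) (h (t) (g (f))))
2. (h (p (m (t))) (h (t) (g (f))))  →  (h (p (m (t))) (g (f)))
normal form: (h (p (m (t))) (g (f)))

size = 6


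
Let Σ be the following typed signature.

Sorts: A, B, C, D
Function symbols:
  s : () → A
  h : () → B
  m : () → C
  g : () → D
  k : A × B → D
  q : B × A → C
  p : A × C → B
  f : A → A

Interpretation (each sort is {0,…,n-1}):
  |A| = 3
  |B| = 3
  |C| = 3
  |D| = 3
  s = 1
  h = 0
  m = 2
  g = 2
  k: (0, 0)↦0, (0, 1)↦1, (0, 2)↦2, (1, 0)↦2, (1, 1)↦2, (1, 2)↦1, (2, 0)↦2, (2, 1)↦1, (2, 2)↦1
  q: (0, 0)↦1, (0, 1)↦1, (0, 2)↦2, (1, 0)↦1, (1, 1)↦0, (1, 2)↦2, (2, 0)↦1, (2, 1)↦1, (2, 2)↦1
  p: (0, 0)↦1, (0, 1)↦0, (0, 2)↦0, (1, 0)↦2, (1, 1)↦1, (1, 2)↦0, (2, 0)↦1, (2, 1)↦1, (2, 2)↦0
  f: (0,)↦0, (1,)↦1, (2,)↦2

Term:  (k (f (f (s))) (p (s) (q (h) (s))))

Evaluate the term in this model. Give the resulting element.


  s = 1
  (f (s)) = f(1,) = 1
  (f (f (s))) = f(1,) = 1
  s = 1
  h = 0
  s = 1
  (q (h) (s)) = q(0, 1) = 1
  (p (s) (q (h) (s))) = p(1, 1) = 1
  (k (f (f (s))) (p (s) (q (h) (s)))) = k(1, 1) = 2

value = 2


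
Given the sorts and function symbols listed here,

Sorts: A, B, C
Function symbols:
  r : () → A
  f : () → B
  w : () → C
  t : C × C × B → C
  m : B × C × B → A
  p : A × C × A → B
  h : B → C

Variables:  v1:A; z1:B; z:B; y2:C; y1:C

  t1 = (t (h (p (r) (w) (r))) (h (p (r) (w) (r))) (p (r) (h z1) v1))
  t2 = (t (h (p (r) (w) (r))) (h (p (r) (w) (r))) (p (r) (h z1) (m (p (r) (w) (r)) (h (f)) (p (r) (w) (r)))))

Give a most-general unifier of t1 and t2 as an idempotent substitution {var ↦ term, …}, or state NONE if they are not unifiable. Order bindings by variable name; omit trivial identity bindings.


{v1 ↦ (m (p (r) (w) (r)) (h (f)) (p (r) (w) (r)))}


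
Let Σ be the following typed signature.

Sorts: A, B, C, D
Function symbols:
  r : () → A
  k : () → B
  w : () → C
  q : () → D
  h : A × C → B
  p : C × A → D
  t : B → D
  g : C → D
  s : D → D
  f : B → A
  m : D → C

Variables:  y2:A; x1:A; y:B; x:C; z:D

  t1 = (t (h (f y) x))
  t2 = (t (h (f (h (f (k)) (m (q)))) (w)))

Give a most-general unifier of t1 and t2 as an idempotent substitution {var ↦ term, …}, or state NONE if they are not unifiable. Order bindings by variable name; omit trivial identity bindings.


{x ↦ (w), y ↦ (h (f (k)) (m (q)))}


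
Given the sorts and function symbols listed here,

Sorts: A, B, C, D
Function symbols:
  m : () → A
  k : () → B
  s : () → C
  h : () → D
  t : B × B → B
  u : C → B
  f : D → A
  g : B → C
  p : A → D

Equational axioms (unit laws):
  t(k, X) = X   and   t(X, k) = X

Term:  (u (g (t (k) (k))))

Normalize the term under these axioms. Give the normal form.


1. (u (g (t (k) (k))))  →  (u (g (k)))

normal form = (u (g (k)))


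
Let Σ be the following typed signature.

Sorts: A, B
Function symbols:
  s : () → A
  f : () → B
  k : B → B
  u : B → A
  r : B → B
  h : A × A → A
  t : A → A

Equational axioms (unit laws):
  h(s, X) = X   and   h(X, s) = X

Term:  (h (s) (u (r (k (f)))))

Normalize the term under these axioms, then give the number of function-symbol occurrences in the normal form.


1. (h (s) (u (r (k (f)))))  →  (u (r (k (f))))
normal form: (u (r (k (f))))

size = 4


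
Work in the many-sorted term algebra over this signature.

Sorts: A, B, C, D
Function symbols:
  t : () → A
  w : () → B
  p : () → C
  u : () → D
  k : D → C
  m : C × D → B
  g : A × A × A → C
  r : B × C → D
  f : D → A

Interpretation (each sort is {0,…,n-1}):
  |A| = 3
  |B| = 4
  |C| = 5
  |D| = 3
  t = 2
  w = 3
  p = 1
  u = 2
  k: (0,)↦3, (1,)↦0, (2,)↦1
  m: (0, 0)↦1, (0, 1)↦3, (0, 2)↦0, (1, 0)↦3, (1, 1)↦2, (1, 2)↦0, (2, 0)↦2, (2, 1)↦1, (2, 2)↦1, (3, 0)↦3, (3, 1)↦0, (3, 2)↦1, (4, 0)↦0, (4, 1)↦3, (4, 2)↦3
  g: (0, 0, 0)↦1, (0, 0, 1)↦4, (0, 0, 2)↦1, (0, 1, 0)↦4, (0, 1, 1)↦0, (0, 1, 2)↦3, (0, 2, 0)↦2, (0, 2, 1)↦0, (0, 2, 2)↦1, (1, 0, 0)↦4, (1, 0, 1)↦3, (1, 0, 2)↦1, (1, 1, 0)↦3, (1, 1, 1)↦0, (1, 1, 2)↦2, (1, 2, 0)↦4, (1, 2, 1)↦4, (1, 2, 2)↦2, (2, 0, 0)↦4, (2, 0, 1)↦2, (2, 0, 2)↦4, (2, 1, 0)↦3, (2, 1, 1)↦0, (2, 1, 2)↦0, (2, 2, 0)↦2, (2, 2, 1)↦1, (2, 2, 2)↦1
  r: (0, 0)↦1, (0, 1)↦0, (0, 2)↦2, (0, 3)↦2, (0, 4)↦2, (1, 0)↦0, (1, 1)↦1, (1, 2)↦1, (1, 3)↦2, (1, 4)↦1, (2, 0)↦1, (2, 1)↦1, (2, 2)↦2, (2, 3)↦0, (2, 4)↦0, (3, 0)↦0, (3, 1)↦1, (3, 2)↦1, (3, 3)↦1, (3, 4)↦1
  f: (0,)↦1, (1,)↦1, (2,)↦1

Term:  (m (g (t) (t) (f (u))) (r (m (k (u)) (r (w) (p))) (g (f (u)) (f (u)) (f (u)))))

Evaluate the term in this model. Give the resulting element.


  t = 2
  t = 2
  u = 2
  (f (u)) = f(2,) = 1
  (g (t) (t) (f (u))) = g(2, 2, 1) = 1
  u = 2
  (k (u)) = k(2,) = 1
  w = 3
  p = 1
  (r (w) (p)) = r(3, 1) = 1
  (m (k (u)) (r (w) (p))) = m(1, 1) = 2
  u = 2
  (f (u)) = f(2,) = 1
  u = 2
  (f (u)) = f(2,) = 1
  u = 2
  (f (u)) = f(2,) = 1
  (g (f (u)) (f (u)) (f (u))) = g(1, 1, 1) = 0
  (r (m (k (u)) (r (w) (p))) (g (f (u)) (f (u)) (f (u)))) = r(2, 0) = 1
  (m (g (t) (t) (f (u))) (r (m (k (u)) (r (w) (p))) (g (f (u)) (f (u)) (f (u))))) = m(1, 1) = 2

value = 2


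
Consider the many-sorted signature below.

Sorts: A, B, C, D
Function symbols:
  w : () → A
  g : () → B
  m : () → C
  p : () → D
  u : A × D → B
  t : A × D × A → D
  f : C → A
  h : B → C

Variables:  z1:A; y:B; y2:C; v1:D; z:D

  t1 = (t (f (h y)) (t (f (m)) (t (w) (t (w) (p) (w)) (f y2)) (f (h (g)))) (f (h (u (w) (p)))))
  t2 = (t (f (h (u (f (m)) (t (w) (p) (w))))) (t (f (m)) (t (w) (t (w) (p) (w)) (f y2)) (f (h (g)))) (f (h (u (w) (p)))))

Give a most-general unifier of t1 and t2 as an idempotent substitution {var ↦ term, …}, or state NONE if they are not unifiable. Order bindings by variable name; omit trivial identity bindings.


{y ↦ (u (f (m)) (t (w) (p) (w)))}


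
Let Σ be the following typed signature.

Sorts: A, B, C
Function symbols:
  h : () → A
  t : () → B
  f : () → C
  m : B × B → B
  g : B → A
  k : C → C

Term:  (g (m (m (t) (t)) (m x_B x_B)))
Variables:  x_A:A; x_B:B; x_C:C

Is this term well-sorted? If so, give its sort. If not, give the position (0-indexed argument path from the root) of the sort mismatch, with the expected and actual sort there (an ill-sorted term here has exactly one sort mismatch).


      (t) : B
      (t) : B
    (m (t) (t)) : B
      x_B : B
      x_B : B
    (m x_B x_B) : B
  (m (m (t) (t)) (m x_B x_B)) : B
(g (m (m (t) (t)) (m x_B x_B))) : A

well-sorted; sort = A


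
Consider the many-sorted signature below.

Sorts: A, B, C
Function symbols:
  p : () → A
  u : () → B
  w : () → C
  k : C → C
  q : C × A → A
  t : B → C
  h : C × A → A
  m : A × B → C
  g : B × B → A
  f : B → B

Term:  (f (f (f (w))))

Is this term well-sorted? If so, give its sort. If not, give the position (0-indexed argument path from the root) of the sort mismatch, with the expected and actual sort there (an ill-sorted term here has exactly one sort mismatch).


ill-sorted at position [0, 0, 0]: expected B, got C

      (w) : C
    (f (w)) : ✗ arg 0 at [0, 0, 0] has sort C, expected B


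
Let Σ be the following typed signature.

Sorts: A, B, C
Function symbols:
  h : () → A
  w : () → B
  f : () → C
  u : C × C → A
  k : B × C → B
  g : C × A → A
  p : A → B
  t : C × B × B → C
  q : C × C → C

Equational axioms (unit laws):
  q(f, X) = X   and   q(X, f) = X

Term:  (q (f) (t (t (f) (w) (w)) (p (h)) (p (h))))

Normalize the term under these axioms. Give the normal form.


normal form = (t (t (f) (w) (w)) (p (h)) (p (h)))

1. (q (f) (t (t (f) (w) (w)) (p (h)) (p (h))))  →  (t (t (f) (w) (w)) (p (h)) (p (h)))


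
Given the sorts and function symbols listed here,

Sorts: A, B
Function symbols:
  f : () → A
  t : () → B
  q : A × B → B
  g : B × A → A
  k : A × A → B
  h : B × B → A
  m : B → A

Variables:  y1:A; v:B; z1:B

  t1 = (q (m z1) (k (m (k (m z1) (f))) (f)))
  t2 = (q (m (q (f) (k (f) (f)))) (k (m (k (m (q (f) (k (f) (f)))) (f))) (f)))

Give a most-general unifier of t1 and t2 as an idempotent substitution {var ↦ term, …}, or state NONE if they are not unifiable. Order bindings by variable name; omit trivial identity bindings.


{z1 ↦ (q (f) (k (f) (f)))}
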